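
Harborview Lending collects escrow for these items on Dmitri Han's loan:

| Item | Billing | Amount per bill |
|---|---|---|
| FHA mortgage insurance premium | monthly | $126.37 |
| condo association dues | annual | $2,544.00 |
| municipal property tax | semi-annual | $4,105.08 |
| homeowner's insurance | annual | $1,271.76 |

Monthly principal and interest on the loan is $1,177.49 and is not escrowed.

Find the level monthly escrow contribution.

FHA mortgage insurance premium — $126.37 × 12 = $1,516.44
Condo association dues — $2,544.00
Municipal property tax — $4,105.08 × 2 = $8,210.16
Homeowner's insurance — $1,271.76
Total annual escrow = $13,542.36
Base monthly escrow = $13,542.36 ÷ 12 = $1,128.53

$1,128.53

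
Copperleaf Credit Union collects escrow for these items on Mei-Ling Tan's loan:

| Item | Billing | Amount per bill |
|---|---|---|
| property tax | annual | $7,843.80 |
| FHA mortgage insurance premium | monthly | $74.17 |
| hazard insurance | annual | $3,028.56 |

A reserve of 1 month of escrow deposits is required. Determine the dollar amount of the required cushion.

Property tax: $7,843.80 per year
FHA mortgage insurance premium: $74.17 × 12 = $890.04 per year
Hazard insurance: $3,028.56 per year
Annual escrow total = $7,843.80 + $890.04 + $3,028.56 = $11,762.40
Monthly escrow = $11,762.40 / 12 = $980.20
Reserve = 1 × $980.20 = $980.20

$980.20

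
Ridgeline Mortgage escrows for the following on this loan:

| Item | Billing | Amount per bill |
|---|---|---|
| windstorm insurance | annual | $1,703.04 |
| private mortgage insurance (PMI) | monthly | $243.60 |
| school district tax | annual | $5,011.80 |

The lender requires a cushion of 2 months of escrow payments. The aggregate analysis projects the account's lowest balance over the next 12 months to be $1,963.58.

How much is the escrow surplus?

Windstorm insurance = $1,703.04 per year
Private mortgage insurance (PMI) = $243.60 × 12 = $2,923.20 per year
School district tax = $5,011.80 per year
Annual escrow total = $1,703.04 + $2,923.20 + $5,011.80 = $9,638.04
Per month = $9,638.04 ÷ 12 = $803.17
Required cushion = 2 × $803.17 = $1,606.34
Surplus = $1,963.58 − $1,606.34 = $357.24

$357.24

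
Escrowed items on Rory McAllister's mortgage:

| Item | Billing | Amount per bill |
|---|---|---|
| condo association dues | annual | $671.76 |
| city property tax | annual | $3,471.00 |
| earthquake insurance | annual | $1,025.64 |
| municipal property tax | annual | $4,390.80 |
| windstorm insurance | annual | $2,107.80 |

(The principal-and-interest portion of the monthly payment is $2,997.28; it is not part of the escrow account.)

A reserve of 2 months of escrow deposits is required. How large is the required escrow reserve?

Condo association dues = $671.76
City property tax = $3,471.00
Earthquake insurance = $1,025.64
Municipal property tax = $4,390.80
Windstorm insurance = $2,107.80
Total per year = $671.76 + $3,471.00 + $1,025.64 + $4,390.80 + $2,107.80 = $11,667.00
Monthly escrow = $11,667.00 / 12 = $972.25
Cushion = 2 × $972.25 = $1,944.50

$1,944.50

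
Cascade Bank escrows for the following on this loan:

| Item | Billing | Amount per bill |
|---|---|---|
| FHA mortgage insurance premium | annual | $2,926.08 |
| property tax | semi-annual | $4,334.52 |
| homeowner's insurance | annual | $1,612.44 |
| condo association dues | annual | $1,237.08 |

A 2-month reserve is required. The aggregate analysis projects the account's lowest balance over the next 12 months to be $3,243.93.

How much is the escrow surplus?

$836.49

FHA mortgage insurance premium = $2,926.08/yr
Property tax = $4,334.52 × 2 = $8,669.04/yr
Homeowner's insurance = $1,612.44/yr
Condo association dues = $1,237.08/yr
Total annual escrow = $14,444.64
Monthly = $14,444.64 / 12 = $1,203.72
Cushion = 2 × $1,203.72 = $2,407.44
Excess over cushion: $3,243.93 − $2,407.44 = $836.49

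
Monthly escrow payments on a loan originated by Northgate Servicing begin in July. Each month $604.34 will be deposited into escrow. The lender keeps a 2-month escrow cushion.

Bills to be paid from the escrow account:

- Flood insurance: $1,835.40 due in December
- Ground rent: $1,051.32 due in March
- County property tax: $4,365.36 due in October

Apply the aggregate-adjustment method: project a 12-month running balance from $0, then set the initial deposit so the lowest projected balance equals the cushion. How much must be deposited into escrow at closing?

$3,783.40

Cushion = 2 × $604.34 = $1,208.68
Trial balance (start $0, +$604.34 each month, − disbursements):
  Jul: +$604.34 → $604.34
  Aug: +$604.34 → $1,208.68
  Sep: +$604.34 → $1,813.02
  Oct: +$604.34 − $4,365.36 → -$1,948.00
  Nov: +$604.34 → -$1,343.66
  Dec: +$604.34 − $1,835.40 → -$2,574.72
  Jan: +$604.34 → -$1,970.38
  Feb: +$604.34 → -$1,366.04
  Mar: +$604.34 − $1,051.32 → -$1,813.02
  Apr: +$604.34 → -$1,208.68
  May: +$604.34 → -$604.34
  Jun: +$604.34 → $0.00
Lowest trial balance = -$2,574.72 (Dec)
Initial deposit = cushion − low point = $1,208.68 − (-$2,574.72) = $3,783.40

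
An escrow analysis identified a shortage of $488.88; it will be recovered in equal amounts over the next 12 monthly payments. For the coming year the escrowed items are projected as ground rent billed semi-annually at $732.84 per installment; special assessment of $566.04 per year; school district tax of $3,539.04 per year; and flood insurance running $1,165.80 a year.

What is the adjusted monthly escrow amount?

$602.12

Ground rent = $732.84 × 2 = $1,465.68 per year
Special assessment = $566.04 per year
School district tax = $3,539.04 per year
Flood insurance = $1,165.80 per year
Combined annual = $6,736.56
Monthly = $6,736.56 / 12 = $561.38
Monthly shortage recovery: $488.88 / 12 = $40.74
New monthly escrow = $561.38 + $40.74 = $602.12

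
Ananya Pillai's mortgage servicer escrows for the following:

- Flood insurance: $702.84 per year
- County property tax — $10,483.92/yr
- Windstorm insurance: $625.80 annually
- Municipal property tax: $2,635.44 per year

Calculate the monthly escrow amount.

$1,204.00

Flood insurance: $702.84 per year
County property tax: $10,483.92 per year
Windstorm insurance: $625.80 per year
Municipal property tax: $2,635.44 per year
Combined annual = $702.84 + $10,483.92 + $625.80 + $2,635.44 = $14,448.00
Monthly = $14,448.00 / 12 = $1,204.00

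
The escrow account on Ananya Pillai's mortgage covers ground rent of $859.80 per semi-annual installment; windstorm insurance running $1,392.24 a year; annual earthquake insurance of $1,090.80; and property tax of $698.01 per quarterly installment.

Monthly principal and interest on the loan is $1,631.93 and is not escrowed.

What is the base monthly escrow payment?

Ground rent = $859.80 × 2 = $1,719.60
Windstorm insurance = $1,392.24
Earthquake insurance = $1,090.80
Property tax = $698.01 × 4 = $2,792.04
Total per year = $1,719.60 + $1,392.24 + $1,090.80 + $2,792.04 = $6,994.68
Monthly escrow = $6,994.68 / 12 = $582.89

$582.89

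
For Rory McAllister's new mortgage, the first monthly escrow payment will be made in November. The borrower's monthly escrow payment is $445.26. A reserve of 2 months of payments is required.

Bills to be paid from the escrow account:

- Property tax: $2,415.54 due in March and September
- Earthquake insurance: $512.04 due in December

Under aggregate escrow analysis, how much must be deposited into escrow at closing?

Cushion = 2 × $445.26 = $890.52
Trial balance (start $0, +$445.26 each month, − disbursements):
  Nov: +$445.26 → $445.26
  Dec: +$445.26 − $512.04 → $378.48
  Jan: +$445.26 → $823.74
  Feb: +$445.26 → $1,269.00
  Mar: +$445.26 − $2,415.54 → -$701.28
  Apr: +$445.26 → -$256.02
  May: +$445.26 → $189.24
  Jun: +$445.26 → $634.50
  Jul: +$445.26 → $1,079.76
  Aug: +$445.26 → $1,525.02
  Sep: +$445.26 − $2,415.54 → -$445.26
  Oct: +$445.26 → $0.00
Lowest trial balance = -$701.28 (Mar)
Initial deposit = cushion − low point = $890.52 − (-$701.28) = $1,591.80

$1,591.80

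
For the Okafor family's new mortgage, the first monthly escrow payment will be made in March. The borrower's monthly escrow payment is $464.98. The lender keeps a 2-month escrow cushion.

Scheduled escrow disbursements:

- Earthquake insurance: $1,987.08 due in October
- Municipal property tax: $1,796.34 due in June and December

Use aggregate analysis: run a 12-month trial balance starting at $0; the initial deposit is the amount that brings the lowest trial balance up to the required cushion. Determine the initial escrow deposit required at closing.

Cushion = 2 × $464.98 = $929.96
Trial balance (start $0, +$464.98 each month, − disbursements):
  Mar: +$464.98 → $464.98
  Apr: +$464.98 → $929.96
  May: +$464.98 → $1,394.94
  Jun: +$464.98 − $1,796.34 → $63.58
  Jul: +$464.98 → $528.56
  Aug: +$464.98 → $993.54
  Sep: +$464.98 → $1,458.52
  Oct: +$464.98 − $1,987.08 → -$63.58
  Nov: +$464.98 → $401.40
  Dec: +$464.98 − $1,796.34 → -$929.96
  Jan: +$464.98 → -$464.98
  Feb: +$464.98 → $0.00
Lowest trial balance = -$929.96 (Dec)
Initial deposit = cushion − low point = $929.96 − (-$929.96) = $1,859.92

$1,859.92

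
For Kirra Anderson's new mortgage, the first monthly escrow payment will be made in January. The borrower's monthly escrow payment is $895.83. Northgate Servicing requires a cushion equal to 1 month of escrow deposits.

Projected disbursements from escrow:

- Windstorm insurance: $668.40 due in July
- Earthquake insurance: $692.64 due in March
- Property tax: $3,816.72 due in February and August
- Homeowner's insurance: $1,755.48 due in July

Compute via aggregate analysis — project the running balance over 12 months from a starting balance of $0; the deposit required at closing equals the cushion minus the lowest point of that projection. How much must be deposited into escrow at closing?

$4,479.15

Cushion = 1 × $895.83 = $895.83
Trial balance (start $0, +$895.83 each month, − disbursements):
  Jan: +$895.83 → $895.83
  Feb: +$895.83 − $3,816.72 → -$2,025.06
  Mar: +$895.83 − $692.64 → -$1,821.87
  Apr: +$895.83 → -$926.04
  May: +$895.83 → -$30.21
  Jun: +$895.83 → $865.62
  Jul: +$895.83 − $2,423.88 → -$662.43
  Aug: +$895.83 − $3,816.72 → -$3,583.32
  Sep: +$895.83 → -$2,687.49
  Oct: +$895.83 → -$1,791.66
  Nov: +$895.83 → -$895.83
  Dec: +$895.83 → $0.00
Lowest trial balance = -$3,583.32 (Aug)
Initial deposit = cushion − low point = $895.83 − (-$3,583.32) = $4,479.15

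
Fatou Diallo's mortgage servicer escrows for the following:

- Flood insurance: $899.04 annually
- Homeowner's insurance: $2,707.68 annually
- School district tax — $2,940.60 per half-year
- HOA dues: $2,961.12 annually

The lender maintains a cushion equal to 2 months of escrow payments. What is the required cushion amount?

Flood insurance: $899.04
Homeowner's insurance: $2,707.68
School district tax: $2,940.60 × 2 = $5,881.20
HOA dues: $2,961.12
Annual escrow total = $12,449.04
Per month = $12,449.04 / 12 = $1,037.42
Required cushion = 2 × $1,037.42 = $2,074.84

$2,074.84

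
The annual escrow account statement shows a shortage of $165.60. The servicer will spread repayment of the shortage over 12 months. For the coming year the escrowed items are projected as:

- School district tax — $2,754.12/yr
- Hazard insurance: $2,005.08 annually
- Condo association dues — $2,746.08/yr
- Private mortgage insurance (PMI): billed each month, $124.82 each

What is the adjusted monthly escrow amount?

School district tax: $2,754.12 annually
Hazard insurance: $2,005.08 annually
Condo association dues: $2,746.08 annually
Private mortgage insurance (PMI): $124.82 × 12 = $1,497.84 annually
Total annual escrow = $9,003.12
Monthly escrow = $9,003.12 / 12 = $750.26
Shortage spread = $165.60 / 12 = $13.80/mo
Adjusted monthly = $750.26 + $13.80 = $764.06

$764.06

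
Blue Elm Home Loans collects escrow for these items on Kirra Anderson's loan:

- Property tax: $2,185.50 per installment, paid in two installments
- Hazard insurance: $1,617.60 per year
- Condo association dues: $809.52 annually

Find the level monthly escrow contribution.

Property tax: $2,185.50 × 2 = $4,371.00 annually
Hazard insurance: $1,617.60 annually
Condo association dues: $809.52 annually
Total annual escrow = $6,798.12
Base monthly escrow = $6,798.12 / 12 = $566.51

$566.51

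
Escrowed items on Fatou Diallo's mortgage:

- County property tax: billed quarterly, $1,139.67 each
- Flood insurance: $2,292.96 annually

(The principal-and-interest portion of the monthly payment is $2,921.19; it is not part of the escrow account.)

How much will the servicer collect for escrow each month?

County property tax: $1,139.67 × 4 = $4,558.68 per year
Flood insurance: $2,292.96 per year
Yearly total = $4,558.68 + $2,292.96 = $6,851.64
Base monthly escrow = $6,851.64 / 12 = $570.97

$570.97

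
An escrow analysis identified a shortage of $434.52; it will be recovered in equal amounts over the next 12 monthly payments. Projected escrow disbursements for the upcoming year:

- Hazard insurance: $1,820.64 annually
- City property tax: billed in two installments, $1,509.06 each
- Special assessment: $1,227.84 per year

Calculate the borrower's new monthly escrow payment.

Hazard insurance = $1,820.64
City property tax = $1,509.06 × 2 = $3,018.12
Special assessment = $1,227.84
Combined annual = $6,066.60
Base monthly escrow = $6,066.60 ÷ 12 = $505.55
Monthly shortage recovery: $434.52 / 12 = $36.21
Adjusted monthly = $505.55 + $36.21 = $541.76

$541.76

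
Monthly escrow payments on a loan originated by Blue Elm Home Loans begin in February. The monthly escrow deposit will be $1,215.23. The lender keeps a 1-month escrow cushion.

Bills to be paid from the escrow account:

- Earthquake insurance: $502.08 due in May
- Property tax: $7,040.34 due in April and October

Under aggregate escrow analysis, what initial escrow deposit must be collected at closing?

Cushion = 1 × $1,215.23 = $1,215.23
Trial balance (start $0, +$1,215.23 each month, − disbursements):
  Feb: +$1,215.23 → $1,215.23
  Mar: +$1,215.23 → $2,430.46
  Apr: +$1,215.23 − $7,040.34 → -$3,394.65
  May: +$1,215.23 − $502.08 → -$2,681.50
  Jun: +$1,215.23 → -$1,466.27
  Jul: +$1,215.23 → -$251.04
  Aug: +$1,215.23 → $964.19
  Sep: +$1,215.23 → $2,179.42
  Oct: +$1,215.23 − $7,040.34 → -$3,645.69
  Nov: +$1,215.23 → -$2,430.46
  Dec: +$1,215.23 → -$1,215.23
  Jan: +$1,215.23 → $0.00
Lowest trial balance = -$3,645.69 (Oct)
Initial deposit = cushion − low point = $1,215.23 − (-$3,645.69) = $4,860.92

$4,860.92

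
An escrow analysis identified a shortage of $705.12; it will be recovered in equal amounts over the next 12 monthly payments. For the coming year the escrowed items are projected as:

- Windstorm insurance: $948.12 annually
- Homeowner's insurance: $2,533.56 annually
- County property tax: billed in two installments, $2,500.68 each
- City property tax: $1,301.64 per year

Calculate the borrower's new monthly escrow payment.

Windstorm insurance: $948.12/yr
Homeowner's insurance: $2,533.56/yr
County property tax: $2,500.68 × 2 = $5,001.36/yr
City property tax: $1,301.64/yr
Total annual escrow = $9,784.68
Monthly escrow = $9,784.68 / 12 = $815.39
Monthly shortage recovery: $705.12 / 12 = $58.76
New monthly escrow = $815.39 + $58.76 = $874.15

$874.15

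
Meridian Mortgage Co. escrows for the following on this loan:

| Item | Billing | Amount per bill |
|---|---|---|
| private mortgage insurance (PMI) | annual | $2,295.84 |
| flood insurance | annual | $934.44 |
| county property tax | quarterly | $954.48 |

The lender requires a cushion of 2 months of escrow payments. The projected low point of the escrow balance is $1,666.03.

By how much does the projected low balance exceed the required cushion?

$491.33

Private mortgage insurance (PMI) = $2,295.84 per year
Flood insurance = $934.44 per year
County property tax = $954.48 × 4 = $3,817.92 per year
Total annual escrow = $2,295.84 + $934.44 + $3,817.92 = $7,048.20
Base monthly escrow = $7,048.20 / 12 = $587.35
Required reserve = 2 × $587.35 = $1,174.70
Excess over cushion: $1,666.03 − $1,174.70 = $491.33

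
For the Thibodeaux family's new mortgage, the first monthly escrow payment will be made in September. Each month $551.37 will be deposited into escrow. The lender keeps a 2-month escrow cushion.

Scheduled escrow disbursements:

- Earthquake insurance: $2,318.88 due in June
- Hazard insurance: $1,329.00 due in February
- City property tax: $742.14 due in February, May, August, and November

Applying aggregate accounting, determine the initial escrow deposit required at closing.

Cushion = 2 × $551.37 = $1,102.74
Trial balance (start $0, +$551.37 each month, − disbursements):
  Sep: +$551.37 → $551.37
  Oct: +$551.37 → $1,102.74
  Nov: +$551.37 − $742.14 → $911.97
  Dec: +$551.37 → $1,463.34
  Jan: +$551.37 → $2,014.71
  Feb: +$551.37 − $2,071.14 → $494.94
  Mar: +$551.37 → $1,046.31
  Apr: +$551.37 → $1,597.68
  May: +$551.37 − $742.14 → $1,406.91
  Jun: +$551.37 − $2,318.88 → -$360.60
  Jul: +$551.37 → $190.77
  Aug: +$551.37 − $742.14 → $0.00
Lowest trial balance = -$360.60 (Jun)
Initial deposit = cushion − low point = $1,102.74 − (-$360.60) = $1,463.34

$1,463.34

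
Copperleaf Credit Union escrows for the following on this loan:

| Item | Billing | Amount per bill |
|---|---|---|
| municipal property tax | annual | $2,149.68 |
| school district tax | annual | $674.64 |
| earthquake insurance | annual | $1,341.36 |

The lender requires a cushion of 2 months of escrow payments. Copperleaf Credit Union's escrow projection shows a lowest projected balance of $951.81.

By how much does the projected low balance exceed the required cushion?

$257.53

Municipal property tax = $2,149.68 per year
School district tax = $674.64 per year
Earthquake insurance = $1,341.36 per year
Total annual escrow = $4,165.68
Per month = $4,165.68 ÷ 12 = $347.14
Cushion = 2 × $347.14 = $694.28
Surplus = $951.81 − $694.28 = $257.53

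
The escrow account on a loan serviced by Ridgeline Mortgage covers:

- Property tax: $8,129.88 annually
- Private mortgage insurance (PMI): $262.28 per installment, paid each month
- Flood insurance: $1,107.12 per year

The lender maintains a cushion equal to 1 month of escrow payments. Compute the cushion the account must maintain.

$1,032.03

Property tax = $8,129.88/yr
Private mortgage insurance (PMI) = $262.28 × 12 = $3,147.36/yr
Flood insurance = $1,107.12/yr
Yearly total = $8,129.88 + $3,147.36 + $1,107.12 = $12,384.36
Base monthly escrow = $12,384.36 / 12 = $1,032.03
Cushion = 1 × $1,032.03 = $1,032.03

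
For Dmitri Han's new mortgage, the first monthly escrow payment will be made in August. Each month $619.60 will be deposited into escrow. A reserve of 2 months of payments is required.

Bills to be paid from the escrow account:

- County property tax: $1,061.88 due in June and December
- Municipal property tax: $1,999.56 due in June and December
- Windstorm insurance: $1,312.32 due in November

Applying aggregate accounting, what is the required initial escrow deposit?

Cushion = 2 × $619.60 = $1,239.20
Trial balance (start $0, +$619.60 each month, − disbursements):
  Aug: +$619.60 → $619.60
  Sep: +$619.60 → $1,239.20
  Oct: +$619.60 → $1,858.80
  Nov: +$619.60 − $1,312.32 → $1,166.08
  Dec: +$619.60 − $3,061.44 → -$1,275.76
  Jan: +$619.60 → -$656.16
  Feb: +$619.60 → -$36.56
  Mar: +$619.60 → $583.04
  Apr: +$619.60 → $1,202.64
  May: +$619.60 → $1,822.24
  Jun: +$619.60 − $3,061.44 → -$619.60
  Jul: +$619.60 → $0.00
Lowest trial balance = -$1,275.76 (Dec)
Initial deposit = cushion − low point = $1,239.20 − (-$1,275.76) = $2,514.96

$2,514.96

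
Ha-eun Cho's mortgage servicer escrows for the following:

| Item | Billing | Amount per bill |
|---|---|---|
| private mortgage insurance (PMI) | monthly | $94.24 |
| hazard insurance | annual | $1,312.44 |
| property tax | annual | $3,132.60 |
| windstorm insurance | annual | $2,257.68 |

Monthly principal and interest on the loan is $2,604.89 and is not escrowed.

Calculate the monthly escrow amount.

Private mortgage insurance (PMI) = $94.24 × 12 = $1,130.88/yr
Hazard insurance = $1,312.44/yr
Property tax = $3,132.60/yr
Windstorm insurance = $2,257.68/yr
Combined annual = $7,833.60
Per month = $7,833.60 / 12 = $652.80

$652.80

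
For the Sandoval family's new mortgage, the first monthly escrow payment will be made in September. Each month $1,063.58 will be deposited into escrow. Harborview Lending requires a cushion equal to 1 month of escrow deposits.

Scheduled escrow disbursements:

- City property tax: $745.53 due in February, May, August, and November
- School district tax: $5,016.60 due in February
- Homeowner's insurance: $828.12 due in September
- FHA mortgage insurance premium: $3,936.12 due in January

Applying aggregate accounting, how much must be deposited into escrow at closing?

Cushion = 1 × $1,063.58 = $1,063.58
Trial balance (start $0, +$1,063.58 each month, − disbursements):
  Sep: +$1,063.58 − $828.12 → $235.46
  Oct: +$1,063.58 → $1,299.04
  Nov: +$1,063.58 − $745.53 → $1,617.09
  Dec: +$1,063.58 → $2,680.67
  Jan: +$1,063.58 − $3,936.12 → -$191.87
  Feb: +$1,063.58 − $5,762.13 → -$4,890.42
  Mar: +$1,063.58 → -$3,826.84
  Apr: +$1,063.58 → -$2,763.26
  May: +$1,063.58 − $745.53 → -$2,445.21
  Jun: +$1,063.58 → -$1,381.63
  Jul: +$1,063.58 → -$318.05
  Aug: +$1,063.58 − $745.53 → $0.00
Lowest trial balance = -$4,890.42 (Feb)
Initial deposit = cushion − low point = $1,063.58 − (-$4,890.42) = $5,954.00

$5,954.00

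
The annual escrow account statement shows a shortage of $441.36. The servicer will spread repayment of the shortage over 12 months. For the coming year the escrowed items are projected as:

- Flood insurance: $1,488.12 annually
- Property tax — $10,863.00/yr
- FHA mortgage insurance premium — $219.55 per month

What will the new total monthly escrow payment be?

$1,285.59

Flood insurance = $1,488.12/yr
Property tax = $10,863.00/yr
FHA mortgage insurance premium = $219.55 × 12 = $2,634.60/yr
Total per year = $1,488.12 + $10,863.00 + $2,634.60 = $14,985.72
Monthly = $14,985.72 / 12 = $1,248.81
Shortage per month = $441.36 / 12 = $36.78
New monthly escrow = $1,248.81 + $36.78 = $1,285.59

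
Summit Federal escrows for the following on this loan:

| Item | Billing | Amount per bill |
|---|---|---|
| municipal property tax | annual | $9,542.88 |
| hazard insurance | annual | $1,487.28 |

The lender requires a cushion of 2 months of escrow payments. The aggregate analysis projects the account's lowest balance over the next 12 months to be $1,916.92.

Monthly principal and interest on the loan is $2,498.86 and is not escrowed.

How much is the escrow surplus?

$78.56

Municipal property tax — $9,542.88/yr
Hazard insurance — $1,487.28/yr
Total per year = $11,030.16
Monthly = $11,030.16 ÷ 12 = $919.18
Cushion = 2 × $919.18 = $1,838.36
Surplus = $1,916.92 − $1,838.36 = $78.56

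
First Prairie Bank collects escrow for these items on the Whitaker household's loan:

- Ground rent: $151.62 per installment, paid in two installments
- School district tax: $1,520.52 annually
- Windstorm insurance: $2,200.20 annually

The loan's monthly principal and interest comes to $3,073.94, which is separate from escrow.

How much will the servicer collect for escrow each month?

$335.33

Ground rent — $151.62 × 2 = $303.24 per year
School district tax — $1,520.52 per year
Windstorm insurance — $2,200.20 per year
Combined annual = $4,023.96
Monthly = $4,023.96 / 12 = $335.33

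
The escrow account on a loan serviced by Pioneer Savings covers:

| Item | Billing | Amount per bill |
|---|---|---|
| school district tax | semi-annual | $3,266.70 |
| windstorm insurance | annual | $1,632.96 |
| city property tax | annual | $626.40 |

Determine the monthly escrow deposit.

$732.73

School district tax = $3,266.70 × 2 = $6,533.40
Windstorm insurance = $1,632.96
City property tax = $626.40
Combined annual = $8,792.76
Base monthly escrow = $8,792.76 / 12 = $732.73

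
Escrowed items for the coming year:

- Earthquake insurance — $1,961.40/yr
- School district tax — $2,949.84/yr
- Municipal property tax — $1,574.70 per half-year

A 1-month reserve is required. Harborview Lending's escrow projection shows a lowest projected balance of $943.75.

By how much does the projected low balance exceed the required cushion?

Earthquake insurance: $1,961.40 per year
School district tax: $2,949.84 per year
Municipal property tax: $1,574.70 × 2 = $3,149.40 per year
Yearly total = $8,060.64
Monthly escrow = $8,060.64 / 12 = $671.72
Required cushion = 1 × $671.72 = $671.72
Excess over cushion: $943.75 − $671.72 = $272.03

$272.03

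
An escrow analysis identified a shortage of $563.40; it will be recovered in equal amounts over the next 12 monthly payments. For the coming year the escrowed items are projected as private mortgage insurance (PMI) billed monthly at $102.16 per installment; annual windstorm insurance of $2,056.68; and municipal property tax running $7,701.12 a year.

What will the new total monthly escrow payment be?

$962.26

Private mortgage insurance (PMI) = $102.16 × 12 = $1,225.92 per year
Windstorm insurance = $2,056.68 per year
Municipal property tax = $7,701.12 per year
Total per year = $10,983.72
Monthly escrow = $10,983.72 ÷ 12 = $915.31
Shortage spread = $563.40 / 12 = $46.95/mo
New monthly escrow = $915.31 + $46.95 = $962.26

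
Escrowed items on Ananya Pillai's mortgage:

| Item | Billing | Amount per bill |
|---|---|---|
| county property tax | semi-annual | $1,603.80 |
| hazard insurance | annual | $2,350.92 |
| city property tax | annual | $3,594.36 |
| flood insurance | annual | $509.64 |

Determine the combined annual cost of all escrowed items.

County property tax = $1,603.80 × 2 = $3,207.60 per year
Hazard insurance = $2,350.92 per year
City property tax = $3,594.36 per year
Flood insurance = $509.64 per year
Yearly total = $9,662.52

$9,662.52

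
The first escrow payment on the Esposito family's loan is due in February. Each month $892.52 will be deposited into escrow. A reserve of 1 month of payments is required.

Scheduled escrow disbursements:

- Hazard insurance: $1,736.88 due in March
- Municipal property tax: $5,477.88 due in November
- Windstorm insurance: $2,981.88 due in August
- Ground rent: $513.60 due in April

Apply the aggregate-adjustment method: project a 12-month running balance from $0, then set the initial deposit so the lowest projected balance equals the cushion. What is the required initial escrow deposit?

$2,677.56

Cushion = 1 × $892.52 = $892.52
Trial balance (start $0, +$892.52 each month, − disbursements):
  Feb: +$892.52 → $892.52
  Mar: +$892.52 − $1,736.88 → $48.16
  Apr: +$892.52 − $513.60 → $427.08
  May: +$892.52 → $1,319.60
  Jun: +$892.52 → $2,212.12
  Jul: +$892.52 → $3,104.64
  Aug: +$892.52 − $2,981.88 → $1,015.28
  Sep: +$892.52 → $1,907.80
  Oct: +$892.52 → $2,800.32
  Nov: +$892.52 − $5,477.88 → -$1,785.04
  Dec: +$892.52 → -$892.52
  Jan: +$892.52 → $0.00
Lowest trial balance = -$1,785.04 (Nov)
Initial deposit = cushion − low point = $892.52 − (-$1,785.04) = $2,677.56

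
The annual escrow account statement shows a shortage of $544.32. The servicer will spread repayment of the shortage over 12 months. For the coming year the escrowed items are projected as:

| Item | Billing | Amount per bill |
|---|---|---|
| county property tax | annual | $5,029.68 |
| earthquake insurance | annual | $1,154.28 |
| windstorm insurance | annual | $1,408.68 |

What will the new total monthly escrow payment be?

County property tax = $5,029.68/yr
Earthquake insurance = $1,154.28/yr
Windstorm insurance = $1,408.68/yr
Yearly total = $7,592.64
Monthly = $7,592.64 ÷ 12 = $632.72
Monthly shortage recovery: $544.32 ÷ 12 = $45.36
Adjusted monthly = $632.72 + $45.36 = $678.08

$678.08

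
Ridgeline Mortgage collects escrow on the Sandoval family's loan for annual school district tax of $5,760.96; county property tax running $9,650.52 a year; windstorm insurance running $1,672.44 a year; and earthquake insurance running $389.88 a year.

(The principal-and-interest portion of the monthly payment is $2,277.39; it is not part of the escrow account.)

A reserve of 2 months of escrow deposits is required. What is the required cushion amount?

$2,912.30

School district tax: $5,760.96/yr
County property tax: $9,650.52/yr
Windstorm insurance: $1,672.44/yr
Earthquake insurance: $389.88/yr
Total annual escrow = $17,473.80
Base monthly escrow = $17,473.80 / 12 = $1,456.15
Required cushion = 2 × $1,456.15 = $2,912.30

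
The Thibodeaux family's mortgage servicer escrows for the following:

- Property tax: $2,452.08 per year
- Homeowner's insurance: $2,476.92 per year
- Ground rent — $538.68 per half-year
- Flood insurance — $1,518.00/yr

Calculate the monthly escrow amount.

Property tax = $2,452.08 annually
Homeowner's insurance = $2,476.92 annually
Ground rent = $538.68 × 2 = $1,077.36 annually
Flood insurance = $1,518.00 annually
Yearly total = $7,524.36
Base monthly escrow = $7,524.36 / 12 = $627.03

$627.03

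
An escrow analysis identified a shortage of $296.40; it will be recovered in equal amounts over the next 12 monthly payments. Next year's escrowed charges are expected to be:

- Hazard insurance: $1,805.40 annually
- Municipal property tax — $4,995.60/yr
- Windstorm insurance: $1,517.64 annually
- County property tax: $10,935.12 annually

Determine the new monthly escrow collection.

$1,629.18

Hazard insurance = $1,805.40
Municipal property tax = $4,995.60
Windstorm insurance = $1,517.64
County property tax = $10,935.12
Yearly total = $19,253.76
Monthly escrow = $19,253.76 ÷ 12 = $1,604.48
Shortage spread = $296.40 ÷ 12 = $24.70/mo
Adjusted monthly = $1,604.48 + $24.70 = $1,629.18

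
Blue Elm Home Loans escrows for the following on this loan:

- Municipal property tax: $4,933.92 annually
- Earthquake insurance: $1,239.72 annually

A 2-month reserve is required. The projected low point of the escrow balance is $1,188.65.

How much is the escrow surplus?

$159.71

Municipal property tax = $4,933.92 annually
Earthquake insurance = $1,239.72 annually
Combined annual = $4,933.92 + $1,239.72 = $6,173.64
Base monthly escrow = $6,173.64 / 12 = $514.47
Required reserve = 2 × $514.47 = $1,028.94
Excess over cushion: $1,188.65 − $1,028.94 = $159.71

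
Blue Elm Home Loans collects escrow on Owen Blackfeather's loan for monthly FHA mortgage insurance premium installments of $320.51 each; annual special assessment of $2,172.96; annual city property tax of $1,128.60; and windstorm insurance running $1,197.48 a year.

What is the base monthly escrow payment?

$695.43

FHA mortgage insurance premium = $320.51 × 12 = $3,846.12
Special assessment = $2,172.96
City property tax = $1,128.60
Windstorm insurance = $1,197.48
Annual escrow total = $3,846.12 + $2,172.96 + $1,128.60 + $1,197.48 = $8,345.16
Monthly = $8,345.16 ÷ 12 = $695.43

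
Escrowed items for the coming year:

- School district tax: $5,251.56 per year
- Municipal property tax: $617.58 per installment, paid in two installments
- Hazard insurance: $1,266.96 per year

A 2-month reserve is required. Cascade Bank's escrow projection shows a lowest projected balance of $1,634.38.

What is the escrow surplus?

$342.10

School district tax: $5,251.56/yr
Municipal property tax: $617.58 × 2 = $1,235.16/yr
Hazard insurance: $1,266.96/yr
Total annual escrow = $5,251.56 + $1,235.16 + $1,266.96 = $7,753.68
Per month = $7,753.68 / 12 = $646.14
Cushion = 2 × $646.14 = $1,292.28
Excess over cushion: $1,634.38 − $1,292.28 = $342.10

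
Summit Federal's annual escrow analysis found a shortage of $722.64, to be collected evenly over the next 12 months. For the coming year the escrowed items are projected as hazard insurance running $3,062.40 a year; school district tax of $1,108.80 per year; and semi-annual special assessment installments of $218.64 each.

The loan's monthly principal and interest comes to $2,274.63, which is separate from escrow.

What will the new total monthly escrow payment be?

Hazard insurance — $3,062.40/yr
School district tax — $1,108.80/yr
Special assessment — $218.64 × 2 = $437.28/yr
Total per year = $3,062.40 + $1,108.80 + $437.28 = $4,608.48
Monthly escrow = $4,608.48 ÷ 12 = $384.04
Shortage per month = $722.64 ÷ 12 = $60.22
Adjusted monthly = $384.04 + $60.22 = $444.26

$444.26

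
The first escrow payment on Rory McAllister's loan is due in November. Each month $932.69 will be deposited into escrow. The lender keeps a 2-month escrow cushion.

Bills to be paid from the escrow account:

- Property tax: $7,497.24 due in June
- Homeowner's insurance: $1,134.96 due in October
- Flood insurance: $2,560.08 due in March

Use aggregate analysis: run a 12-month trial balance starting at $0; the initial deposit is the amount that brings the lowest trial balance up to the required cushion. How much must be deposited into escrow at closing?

$4,461.18

Cushion = 2 × $932.69 = $1,865.38
Trial balance (start $0, +$932.69 each month, − disbursements):
  Nov: +$932.69 → $932.69
  Dec: +$932.69 → $1,865.38
  Jan: +$932.69 → $2,798.07
  Feb: +$932.69 → $3,730.76
  Mar: +$932.69 − $2,560.08 → $2,103.37
  Apr: +$932.69 → $3,036.06
  May: +$932.69 → $3,968.75
  Jun: +$932.69 − $7,497.24 → -$2,595.80
  Jul: +$932.69 → -$1,663.11
  Aug: +$932.69 → -$730.42
  Sep: +$932.69 → $202.27
  Oct: +$932.69 − $1,134.96 → $0.00
Lowest trial balance = -$2,595.80 (Jun)
Initial deposit = cushion − low point = $1,865.38 − (-$2,595.80) = $4,461.18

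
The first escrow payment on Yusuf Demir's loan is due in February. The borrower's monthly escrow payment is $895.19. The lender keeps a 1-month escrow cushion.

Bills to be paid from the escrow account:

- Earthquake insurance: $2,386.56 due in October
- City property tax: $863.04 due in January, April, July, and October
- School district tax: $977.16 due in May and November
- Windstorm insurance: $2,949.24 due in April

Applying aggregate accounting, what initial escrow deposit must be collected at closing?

$2,103.87

Cushion = 1 × $895.19 = $895.19
Trial balance (start $0, +$895.19 each month, − disbursements):
  Feb: +$895.19 → $895.19
  Mar: +$895.19 → $1,790.38
  Apr: +$895.19 − $3,812.28 → -$1,126.71
  May: +$895.19 − $977.16 → -$1,208.68
  Jun: +$895.19 → -$313.49
  Jul: +$895.19 − $863.04 → -$281.34
  Aug: +$895.19 → $613.85
  Sep: +$895.19 → $1,509.04
  Oct: +$895.19 − $3,249.60 → -$845.37
  Nov: +$895.19 − $977.16 → -$927.34
  Dec: +$895.19 → -$32.15
  Jan: +$895.19 − $863.04 → $0.00
Lowest trial balance = -$1,208.68 (May)
Initial deposit = cushion − low point = $895.19 − (-$1,208.68) = $2,103.87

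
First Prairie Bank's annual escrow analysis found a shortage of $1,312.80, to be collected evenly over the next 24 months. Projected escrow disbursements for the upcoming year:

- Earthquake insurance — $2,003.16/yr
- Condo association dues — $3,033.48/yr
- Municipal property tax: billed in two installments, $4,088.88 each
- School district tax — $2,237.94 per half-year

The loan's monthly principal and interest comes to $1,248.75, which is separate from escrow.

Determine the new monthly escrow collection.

$1,528.89

Earthquake insurance: $2,003.16
Condo association dues: $3,033.48
Municipal property tax: $4,088.88 × 2 = $8,177.76
School district tax: $2,237.94 × 2 = $4,475.88
Total annual escrow = $2,003.16 + $3,033.48 + $8,177.76 + $4,475.88 = $17,690.28
Monthly = $17,690.28 / 12 = $1,474.19
Shortage spread = $1,312.80 ÷ 24 = $54.70/mo
New monthly escrow = $1,474.19 + $54.70 = $1,528.89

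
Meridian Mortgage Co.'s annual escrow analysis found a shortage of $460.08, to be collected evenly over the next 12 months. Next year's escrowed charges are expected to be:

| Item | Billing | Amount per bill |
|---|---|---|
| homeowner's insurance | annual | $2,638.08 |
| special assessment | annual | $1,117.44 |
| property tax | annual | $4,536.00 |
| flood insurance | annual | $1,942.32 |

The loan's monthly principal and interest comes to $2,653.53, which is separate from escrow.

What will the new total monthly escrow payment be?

$891.16

Homeowner's insurance = $2,638.08
Special assessment = $1,117.44
Property tax = $4,536.00
Flood insurance = $1,942.32
Annual escrow total = $2,638.08 + $1,117.44 + $4,536.00 + $1,942.32 = $10,233.84
Monthly escrow = $10,233.84 / 12 = $852.82
Shortage per month = $460.08 / 12 = $38.34
Adjusted monthly = $852.82 + $38.34 = $891.16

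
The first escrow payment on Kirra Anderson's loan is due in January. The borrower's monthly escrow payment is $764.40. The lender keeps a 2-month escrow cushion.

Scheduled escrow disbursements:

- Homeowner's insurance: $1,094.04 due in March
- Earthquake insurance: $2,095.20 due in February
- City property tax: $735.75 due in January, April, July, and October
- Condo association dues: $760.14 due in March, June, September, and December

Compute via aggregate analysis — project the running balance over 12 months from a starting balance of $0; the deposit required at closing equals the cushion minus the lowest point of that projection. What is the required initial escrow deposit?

$3,920.73

Cushion = 2 × $764.40 = $1,528.80
Trial balance (start $0, +$764.40 each month, − disbursements):
  Jan: +$764.40 − $735.75 → $28.65
  Feb: +$764.40 − $2,095.20 → -$1,302.15
  Mar: +$764.40 − $1,854.18 → -$2,391.93
  Apr: +$764.40 − $735.75 → -$2,363.28
  May: +$764.40 → -$1,598.88
  Jun: +$764.40 − $760.14 → -$1,594.62
  Jul: +$764.40 − $735.75 → -$1,565.97
  Aug: +$764.40 → -$801.57
  Sep: +$764.40 − $760.14 → -$797.31
  Oct: +$764.40 − $735.75 → -$768.66
  Nov: +$764.40 → -$4.26
  Dec: +$764.40 − $760.14 → $0.00
Lowest trial balance = -$2,391.93 (Mar)
Initial deposit = cushion − low point = $1,528.80 − (-$2,391.93) = $3,920.73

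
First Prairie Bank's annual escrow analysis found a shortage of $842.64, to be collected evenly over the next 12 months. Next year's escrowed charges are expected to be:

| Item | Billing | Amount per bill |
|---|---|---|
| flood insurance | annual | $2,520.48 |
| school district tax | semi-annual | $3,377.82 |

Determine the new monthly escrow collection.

Flood insurance: $2,520.48 per year
School district tax: $3,377.82 × 2 = $6,755.64 per year
Total annual escrow = $2,520.48 + $6,755.64 = $9,276.12
Monthly escrow = $9,276.12 ÷ 12 = $773.01
Monthly shortage recovery: $842.64 ÷ 12 = $70.22
New monthly escrow = $773.01 + $70.22 = $843.23

$843.23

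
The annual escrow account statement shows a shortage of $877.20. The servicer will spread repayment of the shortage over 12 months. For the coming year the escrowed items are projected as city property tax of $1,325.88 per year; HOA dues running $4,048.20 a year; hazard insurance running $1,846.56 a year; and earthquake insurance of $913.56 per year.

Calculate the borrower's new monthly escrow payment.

$750.95

City property tax: $1,325.88
HOA dues: $4,048.20
Hazard insurance: $1,846.56
Earthquake insurance: $913.56
Combined annual = $8,134.20
Per month = $8,134.20 ÷ 12 = $677.85
Shortage per month = $877.20 / 12 = $73.10
Adjusted monthly = $677.85 + $73.10 = $750.95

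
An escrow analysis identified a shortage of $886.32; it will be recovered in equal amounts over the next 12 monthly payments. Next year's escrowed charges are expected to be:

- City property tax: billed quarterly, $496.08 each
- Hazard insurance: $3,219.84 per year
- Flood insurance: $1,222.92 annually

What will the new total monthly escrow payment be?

City property tax: $496.08 × 4 = $1,984.32 annually
Hazard insurance: $3,219.84 annually
Flood insurance: $1,222.92 annually
Annual escrow total = $6,427.08
Monthly escrow = $6,427.08 / 12 = $535.59
Shortage spread = $886.32 / 12 = $73.86/mo
New monthly escrow = $535.59 + $73.86 = $609.45

$609.45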